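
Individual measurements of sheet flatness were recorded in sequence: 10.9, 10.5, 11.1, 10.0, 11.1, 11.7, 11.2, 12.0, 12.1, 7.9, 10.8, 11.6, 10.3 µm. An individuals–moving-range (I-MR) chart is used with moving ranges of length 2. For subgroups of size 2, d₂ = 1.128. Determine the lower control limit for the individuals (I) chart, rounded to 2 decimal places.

X̄ = (10.9 + 10.5 + 11.1 + 10.0 + 11.1 + 11.7 + 11.2 + 12.0 + 12.1 + 7.9 + 10.8 + 11.6 + 10.3) / 13 = 10.8615
Moving ranges: 0.4, 0.6, 1.1, 1.1, 0.6, 0.5, 0.8, 0.1, 4.2, 2.9, 0.8, 1.3; M̄R̄ = 14.4000 / 12 = 1.2000
LCL = X̄ − 3·M̄R̄/d₂ = 10.8615 − 3 × 1.2000 / 1.128 = 7.6700

7.67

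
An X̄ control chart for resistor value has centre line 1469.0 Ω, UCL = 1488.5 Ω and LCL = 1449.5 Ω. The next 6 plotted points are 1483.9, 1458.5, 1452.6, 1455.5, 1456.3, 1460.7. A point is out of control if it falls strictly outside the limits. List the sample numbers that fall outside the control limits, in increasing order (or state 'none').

none

All 6 points lie within [1449.5, 1488.5].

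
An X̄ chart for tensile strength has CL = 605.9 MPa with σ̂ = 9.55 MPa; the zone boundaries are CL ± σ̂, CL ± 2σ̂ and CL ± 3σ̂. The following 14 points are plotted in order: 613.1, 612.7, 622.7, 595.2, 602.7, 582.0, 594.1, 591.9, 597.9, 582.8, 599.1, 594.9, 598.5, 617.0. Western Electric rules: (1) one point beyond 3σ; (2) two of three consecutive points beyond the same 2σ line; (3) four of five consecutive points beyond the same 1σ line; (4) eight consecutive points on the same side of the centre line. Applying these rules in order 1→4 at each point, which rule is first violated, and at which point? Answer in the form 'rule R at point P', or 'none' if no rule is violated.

rule 3 at point 8

Zone of each point (C = within 1σ̂, B = 1σ̂–2σ̂, A = 2σ̂–3σ̂, * = beyond 3σ̂; sign = side of CL): 1:+C, 2:+C, 3:+B, 4:-B, 5:-C, 6:-A, 7:-B, 8:-B, 9:-C, 10:-A, 11:-C, 12:-B, 13:-C, 14:+B
Rule 3 (four of five consecutive points beyond the same 1σ limit) is satisfied at point 8.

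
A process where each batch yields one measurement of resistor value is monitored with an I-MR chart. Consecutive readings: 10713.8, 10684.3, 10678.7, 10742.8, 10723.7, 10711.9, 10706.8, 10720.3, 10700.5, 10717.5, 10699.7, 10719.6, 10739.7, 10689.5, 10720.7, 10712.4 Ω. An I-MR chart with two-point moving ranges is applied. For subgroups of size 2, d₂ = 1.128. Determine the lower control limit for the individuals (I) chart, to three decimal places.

X̄ = (10713.8 + 10684.3 + 10678.7 + 10742.8 + 10723.7 + 10711.9 + 10706.8 + 10720.3 + 10700.5 + 10717.5 + 10699.7 + 10719.6 + 10739.7 + 10689.5 + 10720.7 + 10712.4) / 16 = 10711.3687
Moving ranges: 29.5, 5.6, 64.1, 19.1, 11.8, 5.1, 13.5, 19.8, 17.0, 17.8, 19.9, 20.1, 50.2, 31.2, 8.3; M̄R̄ = 333.0000 / 15 = 22.2000
LCL = X̄ − 3·M̄R̄/d₂ = 10711.3687 − 3 × 22.2000 / 1.128 = 10652.3262

10652.326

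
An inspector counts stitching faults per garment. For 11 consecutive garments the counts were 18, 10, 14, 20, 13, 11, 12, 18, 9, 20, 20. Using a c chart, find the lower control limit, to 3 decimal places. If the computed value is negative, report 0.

3.381

c̄ = (18 + 10 + 14 + 20 + 13 + 11 + 12 + 18 + 9 + 20 + 20) / 11 = 165 / 11 = 15.0000
LCL = c̄ − 3√c̄ = 15.0000 − 3 × 3.8730 = 3.3810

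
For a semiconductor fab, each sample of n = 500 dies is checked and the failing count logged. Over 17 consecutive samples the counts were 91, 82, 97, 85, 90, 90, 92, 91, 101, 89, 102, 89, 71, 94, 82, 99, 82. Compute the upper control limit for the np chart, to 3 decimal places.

115.576

p̄ = Σdᵢ / (k·n) = 1527 / (17 × 500) = 0.17965
UCL = np̄ + 3·√(np̄(1−p̄)) = 89.8235 + 3 × √(89.8235×0.82035) = 89.8235 + 3 × 8.5841 = 115.5759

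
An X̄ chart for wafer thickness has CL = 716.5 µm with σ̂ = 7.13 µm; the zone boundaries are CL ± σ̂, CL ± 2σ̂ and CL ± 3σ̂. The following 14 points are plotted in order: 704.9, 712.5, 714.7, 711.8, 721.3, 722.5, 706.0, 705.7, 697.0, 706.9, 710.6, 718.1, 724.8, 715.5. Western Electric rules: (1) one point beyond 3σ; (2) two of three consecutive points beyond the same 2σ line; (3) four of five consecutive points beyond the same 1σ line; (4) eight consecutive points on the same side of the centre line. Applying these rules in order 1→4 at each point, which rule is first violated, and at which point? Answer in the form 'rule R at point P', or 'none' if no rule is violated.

Zone of each point (C = within 1σ̂, B = 1σ̂–2σ̂, A = 2σ̂–3σ̂, * = beyond 3σ̂; sign = side of CL): 1:-B, 2:-C, 3:-C, 4:-C, 5:+C, 6:+C, 7:-B, 8:-B, 9:-A, 10:-B, 11:-C, 12:+C, 13:+B, 14:-C
Rule 3 (four of five consecutive points beyond the same 1σ limit) is satisfied at point 10.

rule 3 at point 10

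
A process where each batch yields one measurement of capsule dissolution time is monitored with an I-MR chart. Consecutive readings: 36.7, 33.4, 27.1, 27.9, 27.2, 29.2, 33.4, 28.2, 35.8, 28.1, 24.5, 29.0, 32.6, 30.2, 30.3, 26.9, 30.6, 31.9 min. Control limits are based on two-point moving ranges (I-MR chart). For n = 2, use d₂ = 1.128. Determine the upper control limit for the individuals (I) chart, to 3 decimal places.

X̄ = (36.7 + 33.4 + 27.1 + 27.9 + 27.2 + 29.2 + 33.4 + 28.2 + 35.8 + 28.1 + 24.5 + 29.0 + 32.6 + 30.2 + 30.3 + 26.9 + 30.6 + 31.9) / 18 = 30.1667
Moving ranges: 3.3, 6.3, 0.8, 0.7, 2.0, 4.2, 5.2, 7.6, 7.7, 3.6, 4.5, 3.6, 2.4, 0.1, 3.4, 3.7, 1.3; M̄R̄ = 60.4000 / 17 = 3.5529
UCL = X̄ + 3·M̄R̄/d₂ = 30.1667 + 3 × 3.5529 / 1.128 = 39.6160

39.616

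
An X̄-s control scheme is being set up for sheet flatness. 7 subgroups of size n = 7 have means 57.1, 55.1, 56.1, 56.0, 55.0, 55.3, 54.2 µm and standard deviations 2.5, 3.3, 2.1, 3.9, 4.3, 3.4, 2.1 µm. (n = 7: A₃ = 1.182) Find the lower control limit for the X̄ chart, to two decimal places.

51.90

X̄̄ = (57.1 + 55.1 + 56.1 + 56.0 + 55.0 + 55.3 + 54.2) / 7 = 55.5429
s̄ = (2.5 + 3.3 + 2.1 + 3.9 + 4.3 + 3.4 + 2.1) / 7 = 3.0857
LCL = X̄̄ − A₃·s̄ = 55.5429 − 1.182 × 3.0857 = 51.8955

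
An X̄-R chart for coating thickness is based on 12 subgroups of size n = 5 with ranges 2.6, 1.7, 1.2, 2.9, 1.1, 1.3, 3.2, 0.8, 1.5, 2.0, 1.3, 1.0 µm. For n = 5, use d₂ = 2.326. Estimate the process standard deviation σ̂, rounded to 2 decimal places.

R̄ = (2.6 + 1.7 + 1.2 + 2.9 + 1.1 + 1.3 + 3.2 + 0.8 + 1.5 + 2.0 + 1.3 + 1.0) / 12 = 1.7167
σ̂ = R̄ / d₂ = 1.7167 / 2.326 = 0.7380

0.74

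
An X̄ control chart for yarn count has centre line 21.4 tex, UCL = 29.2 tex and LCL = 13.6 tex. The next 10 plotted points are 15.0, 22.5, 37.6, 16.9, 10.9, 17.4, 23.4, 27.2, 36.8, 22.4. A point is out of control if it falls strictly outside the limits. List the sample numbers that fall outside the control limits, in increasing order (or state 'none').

Compare each point to [13.6, 29.2]: sample 3 = 37.6 > UCL; sample 5 = 10.9 < LCL; sample 9 = 36.8 > UCL.

3, 5, 9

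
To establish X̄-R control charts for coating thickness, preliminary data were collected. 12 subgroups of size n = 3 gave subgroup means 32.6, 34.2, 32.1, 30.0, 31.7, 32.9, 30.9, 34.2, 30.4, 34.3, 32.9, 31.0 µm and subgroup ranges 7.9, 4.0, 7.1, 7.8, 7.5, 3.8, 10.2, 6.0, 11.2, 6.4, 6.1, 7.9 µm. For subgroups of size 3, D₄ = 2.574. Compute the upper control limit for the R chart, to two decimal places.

R̄ = (7.9 + 4.0 + 7.1 + 7.8 + 7.5 + 3.8 + 10.2 + 6.0 + 11.2 + 6.4 + 6.1 + 7.9) / 12 = 85.9000 / 12 = 7.1583
UCL_R = D₄·R̄ = 2.574 × 7.1583 = 18.4256

18.43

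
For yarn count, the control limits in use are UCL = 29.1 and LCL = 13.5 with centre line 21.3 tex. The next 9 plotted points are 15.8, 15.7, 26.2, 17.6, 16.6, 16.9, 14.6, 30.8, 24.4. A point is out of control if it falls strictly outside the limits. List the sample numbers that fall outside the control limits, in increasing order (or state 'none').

Compare each point to [13.5, 29.1]: sample 8 = 30.8 > UCL.

8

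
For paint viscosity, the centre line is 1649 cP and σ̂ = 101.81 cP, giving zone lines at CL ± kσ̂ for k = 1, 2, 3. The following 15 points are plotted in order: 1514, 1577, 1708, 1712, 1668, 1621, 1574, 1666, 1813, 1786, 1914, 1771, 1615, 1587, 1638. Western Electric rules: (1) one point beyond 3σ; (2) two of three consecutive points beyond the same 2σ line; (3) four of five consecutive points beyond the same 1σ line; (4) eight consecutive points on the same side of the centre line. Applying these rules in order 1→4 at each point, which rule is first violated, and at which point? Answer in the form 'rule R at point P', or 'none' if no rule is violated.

rule 3 at point 12

Zone of each point (C = within 1σ̂, B = 1σ̂–2σ̂, A = 2σ̂–3σ̂, * = beyond 3σ̂; sign = side of CL): 1:-B, 2:-C, 3:+C, 4:+C, 5:+C, 6:-C, 7:-C, 8:+C, 9:+B, 10:+B, 11:+A, 12:+B, 13:-C, 14:-C, 15:-C
Rule 3 (four of five consecutive points beyond the same 1σ limit) is satisfied at point 12.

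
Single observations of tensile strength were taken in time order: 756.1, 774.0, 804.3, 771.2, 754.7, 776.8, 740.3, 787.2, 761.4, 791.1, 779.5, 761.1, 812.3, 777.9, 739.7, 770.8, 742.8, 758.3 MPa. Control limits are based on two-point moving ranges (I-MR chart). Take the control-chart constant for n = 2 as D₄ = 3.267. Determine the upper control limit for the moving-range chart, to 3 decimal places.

93.628

Moving ranges: 17.9, 30.3, 33.1, 16.5, 22.1, 36.5, 46.9, 25.8, 29.7, 11.6, 18.4, 51.2, 34.4, 38.2, 31.1, 28.0, 15.5; M̄R̄ = 487.2000 / 17 = 28.6588
UCL_MR = D₄·M̄R̄ = 3.267 × 28.6588 = 93.6284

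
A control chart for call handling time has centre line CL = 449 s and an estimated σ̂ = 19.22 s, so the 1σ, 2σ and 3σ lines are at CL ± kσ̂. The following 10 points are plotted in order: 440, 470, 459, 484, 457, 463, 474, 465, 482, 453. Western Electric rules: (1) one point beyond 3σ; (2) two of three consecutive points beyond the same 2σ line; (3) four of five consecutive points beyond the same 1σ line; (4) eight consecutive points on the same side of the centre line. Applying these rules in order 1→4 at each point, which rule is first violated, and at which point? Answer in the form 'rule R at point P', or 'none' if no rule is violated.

rule 4 at point 9

Zone of each point (C = within 1σ̂, B = 1σ̂–2σ̂, A = 2σ̂–3σ̂, * = beyond 3σ̂; sign = side of CL): 1:-C, 2:+B, 3:+C, 4:+B, 5:+C, 6:+C, 7:+B, 8:+C, 9:+B, 10:+C
Rule 4 (eight consecutive points on the same side of the centre line) is satisfied at point 9.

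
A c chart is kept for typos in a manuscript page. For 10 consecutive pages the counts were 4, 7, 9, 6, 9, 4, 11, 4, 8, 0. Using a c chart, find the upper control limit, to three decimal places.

13.670

c̄ = (4 + 7 + 9 + 6 + 9 + 4 + 11 + 4 + 8 + 0) / 10 = 62 / 10 = 6.2000
UCL = c̄ + 3√c̄ = 6.2000 + 3 × √6.2000 = 6.2000 + 3 × 2.4900 = 13.6699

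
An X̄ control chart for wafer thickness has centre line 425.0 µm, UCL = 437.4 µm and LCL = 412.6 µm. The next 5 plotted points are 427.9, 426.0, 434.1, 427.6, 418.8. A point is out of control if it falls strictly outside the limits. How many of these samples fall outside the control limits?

0

All 5 points lie within [412.6, 437.4].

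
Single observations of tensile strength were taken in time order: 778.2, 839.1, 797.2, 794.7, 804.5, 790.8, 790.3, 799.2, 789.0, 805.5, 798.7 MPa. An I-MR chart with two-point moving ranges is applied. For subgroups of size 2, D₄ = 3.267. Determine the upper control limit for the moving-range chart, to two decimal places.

56.09

Moving ranges: 60.9, 41.9, 2.5, 9.8, 13.7, 0.5, 8.9, 10.2, 16.5, 6.8; M̄R̄ = 171.7000 / 10 = 17.1700
UCL_MR = D₄·M̄R̄ = 3.267 × 17.1700 = 56.0944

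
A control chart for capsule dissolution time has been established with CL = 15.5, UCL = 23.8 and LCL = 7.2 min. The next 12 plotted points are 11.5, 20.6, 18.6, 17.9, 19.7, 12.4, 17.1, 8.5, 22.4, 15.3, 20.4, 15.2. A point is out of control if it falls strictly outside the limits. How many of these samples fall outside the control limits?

0

All 12 points lie within [7.2, 23.8].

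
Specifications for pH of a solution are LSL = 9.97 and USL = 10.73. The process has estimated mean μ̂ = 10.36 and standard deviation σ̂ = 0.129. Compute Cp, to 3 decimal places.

Cp = (USL − LSL) / (6σ̂) = (10.73 − 9.97) / (6 × 0.129) = 0.7600 / 0.7740 = 0.9819

0.982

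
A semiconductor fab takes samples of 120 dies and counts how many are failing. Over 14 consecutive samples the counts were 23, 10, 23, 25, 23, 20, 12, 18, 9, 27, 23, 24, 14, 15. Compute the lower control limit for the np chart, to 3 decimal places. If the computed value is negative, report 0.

p̄ = Σdᵢ / (k·n) = 266 / (14 × 120) = 0.15833
LCL = np̄ − 3·√(np̄(1−p̄)) = 19.0000 − 3 × 3.9990 = 7.0031

7.003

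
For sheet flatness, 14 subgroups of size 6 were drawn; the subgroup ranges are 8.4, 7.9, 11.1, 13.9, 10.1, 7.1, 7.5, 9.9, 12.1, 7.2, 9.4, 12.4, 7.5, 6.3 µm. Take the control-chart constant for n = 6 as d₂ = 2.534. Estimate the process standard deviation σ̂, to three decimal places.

3.687

R̄ = (8.4 + 7.9 + 11.1 + 13.9 + 10.1 + 7.1 + 7.5 + 9.9 + 12.1 + 7.2 + 9.4 + 12.4 + 7.5 + 6.3) / 14 = 9.3429
σ̂ = R̄ / d₂ = 9.3429 / 2.534 = 3.6870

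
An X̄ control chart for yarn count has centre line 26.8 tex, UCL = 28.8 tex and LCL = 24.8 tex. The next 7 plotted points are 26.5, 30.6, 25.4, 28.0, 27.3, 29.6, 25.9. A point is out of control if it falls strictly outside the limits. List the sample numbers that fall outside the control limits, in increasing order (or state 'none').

2, 6

Compare each point to [24.8, 28.8]: sample 2 = 30.6 > UCL; sample 6 = 29.6 > UCL.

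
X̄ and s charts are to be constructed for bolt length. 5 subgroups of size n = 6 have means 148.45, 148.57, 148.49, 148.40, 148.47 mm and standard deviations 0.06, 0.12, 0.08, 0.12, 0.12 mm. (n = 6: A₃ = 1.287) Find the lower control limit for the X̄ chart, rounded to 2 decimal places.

148.35

X̄̄ = (148.45 + 148.57 + 148.49 + 148.40 + 148.47) / 5 = 148.4760
s̄ = (0.06 + 0.12 + 0.08 + 0.12 + 0.12) / 5 = 0.1000
LCL = X̄̄ − A₃·s̄ = 148.4760 − 1.287 × 0.1000 = 148.3473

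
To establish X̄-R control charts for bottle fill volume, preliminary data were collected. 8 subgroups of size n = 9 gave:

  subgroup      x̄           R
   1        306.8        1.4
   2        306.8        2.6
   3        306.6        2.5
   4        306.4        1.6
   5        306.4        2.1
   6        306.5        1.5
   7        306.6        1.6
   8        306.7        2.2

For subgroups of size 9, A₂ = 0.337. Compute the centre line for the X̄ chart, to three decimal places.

306.600

X̄̄ = (306.8 + 306.8 + 306.6 + 306.4 + 306.4 + 306.5 + 306.6 + 306.7) / 8 = 2452.8000 / 8 = 306.6000
CL = X̄̄ = 306.6000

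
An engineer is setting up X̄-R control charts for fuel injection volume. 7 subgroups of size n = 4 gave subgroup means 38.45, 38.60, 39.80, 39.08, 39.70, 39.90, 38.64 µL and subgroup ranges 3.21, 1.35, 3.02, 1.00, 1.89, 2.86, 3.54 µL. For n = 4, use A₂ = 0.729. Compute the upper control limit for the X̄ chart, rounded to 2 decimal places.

X̄̄ = (38.45 + 38.60 + 39.80 + 39.08 + 39.70 + 39.90 + 38.64) / 7 = 274.1700 / 7 = 39.1671
R̄ = (3.21 + 1.35 + 3.02 + 1.00 + 1.89 + 2.86 + 3.54) / 7 = 16.8700 / 7 = 2.4100
UCL = X̄̄ + A₂·R̄ = 39.1671 + 0.729 × 2.4100 = 40.9240

40.92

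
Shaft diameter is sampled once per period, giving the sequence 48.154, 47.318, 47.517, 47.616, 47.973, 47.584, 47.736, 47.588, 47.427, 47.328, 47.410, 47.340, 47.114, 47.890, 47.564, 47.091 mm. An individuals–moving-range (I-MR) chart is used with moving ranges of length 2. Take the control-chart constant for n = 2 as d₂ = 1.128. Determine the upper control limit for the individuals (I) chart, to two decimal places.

48.32

X̄ = (48.154 + 47.318 + 47.517 + 47.616 + 47.973 + 47.584 + 47.736 + 47.588 + 47.427 + 47.328 + 47.410 + 47.340 + 47.114 + 47.890 + 47.564 + 47.091) / 16 = 47.5406
Moving ranges: 0.836, 0.199, 0.099, 0.357, 0.389, 0.152, 0.148, 0.161, 0.099, 0.082, 0.070, 0.226, 0.776, 0.326, 0.473; M̄R̄ = 4.3930 / 15 = 0.2929
UCL = X̄ + 3·M̄R̄/d₂ = 47.5406 + 3 × 0.2929 / 1.128 = 48.3195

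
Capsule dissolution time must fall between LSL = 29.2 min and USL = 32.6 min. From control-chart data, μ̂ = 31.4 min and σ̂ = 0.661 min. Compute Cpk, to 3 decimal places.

Cpu = (USL − μ̂) / (3σ̂) = (32.6 − 31.4) / (3 × 0.661) = 0.6051; Cpl = (μ̂ − LSL) / (3σ̂) = (31.4 − 29.2) / (3 × 0.661) = 1.1094; Cpk = min(Cpu, Cpl) = 0.6051

0.605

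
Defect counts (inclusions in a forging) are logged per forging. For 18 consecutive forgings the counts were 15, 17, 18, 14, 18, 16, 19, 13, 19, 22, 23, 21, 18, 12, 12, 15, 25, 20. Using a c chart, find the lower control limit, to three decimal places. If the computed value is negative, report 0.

c̄ = (15 + 17 + 18 + 14 + 18 + 16 + 19 + 13 + 19 + 22 + 23 + 21 + 18 + 12 + 12 + 15 + 25 + 20) / 18 = 317 / 18 = 17.6111
LCL = c̄ − 3√c̄ = 17.6111 − 3 × 4.1966 = 5.0214

5.021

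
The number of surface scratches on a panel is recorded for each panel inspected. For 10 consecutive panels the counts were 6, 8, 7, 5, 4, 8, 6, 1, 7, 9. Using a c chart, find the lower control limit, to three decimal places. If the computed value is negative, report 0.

0.000

c̄ = (6 + 8 + 7 + 5 + 4 + 8 + 6 + 1 + 7 + 9) / 10 = 61 / 10 = 6.1000
LCL = c̄ − 3√c̄ = 6.1000 − 3 × 2.4698 = -1.3095 → 0 (cannot be negative)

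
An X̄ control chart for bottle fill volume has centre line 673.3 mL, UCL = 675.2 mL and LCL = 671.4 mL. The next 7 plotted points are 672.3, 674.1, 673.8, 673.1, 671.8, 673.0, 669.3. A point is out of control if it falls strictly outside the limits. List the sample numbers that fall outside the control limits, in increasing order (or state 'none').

Compare each point to [671.4, 675.2]: sample 7 = 669.3 < LCL.

7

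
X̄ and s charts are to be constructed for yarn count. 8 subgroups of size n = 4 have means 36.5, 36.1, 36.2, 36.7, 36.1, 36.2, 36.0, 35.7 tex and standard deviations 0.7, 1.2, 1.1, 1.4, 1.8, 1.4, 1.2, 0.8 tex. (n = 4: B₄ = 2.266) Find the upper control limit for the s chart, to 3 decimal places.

s̄ = (0.7 + 1.2 + 1.1 + 1.4 + 1.8 + 1.4 + 1.2 + 0.8) / 8 = 1.2000
UCL_s = B₄·s̄ = 2.266 × 1.2000 = 2.7192

2.719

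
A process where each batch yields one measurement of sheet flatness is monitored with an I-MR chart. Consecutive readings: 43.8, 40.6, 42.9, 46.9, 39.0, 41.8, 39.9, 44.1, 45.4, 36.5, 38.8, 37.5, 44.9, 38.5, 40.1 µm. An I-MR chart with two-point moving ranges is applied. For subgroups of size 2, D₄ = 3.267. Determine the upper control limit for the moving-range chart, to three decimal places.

Moving ranges: 3.2, 2.3, 4.0, 7.9, 2.8, 1.9, 4.2, 1.3, 8.9, 2.3, 1.3, 7.4, 6.4, 1.6; M̄R̄ = 55.5000 / 14 = 3.9643
UCL_MR = D₄·M̄R̄ = 3.267 × 3.9643 = 12.9513

12.951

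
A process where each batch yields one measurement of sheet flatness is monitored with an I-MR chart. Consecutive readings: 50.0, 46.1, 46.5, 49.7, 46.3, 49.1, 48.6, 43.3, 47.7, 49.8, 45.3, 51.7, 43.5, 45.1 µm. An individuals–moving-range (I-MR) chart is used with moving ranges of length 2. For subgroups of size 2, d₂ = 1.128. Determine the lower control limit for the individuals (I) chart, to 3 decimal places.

37.782

X̄ = (50.0 + 46.1 + 46.5 + 49.7 + 46.3 + 49.1 + 48.6 + 43.3 + 47.7 + 49.8 + 45.3 + 51.7 + 43.5 + 45.1) / 14 = 47.3357
Moving ranges: 3.9, 0.4, 3.2, 3.4, 2.8, 0.5, 5.3, 4.4, 2.1, 4.5, 6.4, 8.2, 1.6; M̄R̄ = 46.7000 / 13 = 3.5923
LCL = X̄ − 3·M̄R̄/d₂ = 47.3357 − 3 × 3.5923 / 1.128 = 37.7817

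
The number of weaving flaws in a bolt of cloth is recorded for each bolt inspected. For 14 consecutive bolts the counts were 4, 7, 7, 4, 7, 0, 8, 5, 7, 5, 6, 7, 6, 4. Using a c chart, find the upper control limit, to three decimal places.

12.536

c̄ = (4 + 7 + 7 + 4 + 7 + 0 + 8 + 5 + 7 + 5 + 6 + 7 + 6 + 4) / 14 = 77 / 14 = 5.5000
UCL = c̄ + 3√c̄ = 5.5000 + 3 × √5.5000 = 5.5000 + 3 × 2.3452 = 12.5356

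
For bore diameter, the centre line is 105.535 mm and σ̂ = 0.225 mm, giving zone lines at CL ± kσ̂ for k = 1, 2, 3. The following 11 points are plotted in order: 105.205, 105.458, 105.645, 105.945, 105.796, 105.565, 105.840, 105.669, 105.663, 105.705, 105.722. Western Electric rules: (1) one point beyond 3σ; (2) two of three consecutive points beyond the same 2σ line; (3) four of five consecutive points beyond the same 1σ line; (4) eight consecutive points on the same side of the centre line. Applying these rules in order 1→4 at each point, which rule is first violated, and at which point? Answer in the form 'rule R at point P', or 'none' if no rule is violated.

rule 4 at point 10

Zone of each point (C = within 1σ̂, B = 1σ̂–2σ̂, A = 2σ̂–3σ̂, * = beyond 3σ̂; sign = side of CL): 1:-B, 2:-C, 3:+C, 4:+B, 5:+B, 6:+C, 7:+B, 8:+C, 9:+C, 10:+C, 11:+C
Rule 4 (eight consecutive points on the same side of the centre line) is satisfied at point 10.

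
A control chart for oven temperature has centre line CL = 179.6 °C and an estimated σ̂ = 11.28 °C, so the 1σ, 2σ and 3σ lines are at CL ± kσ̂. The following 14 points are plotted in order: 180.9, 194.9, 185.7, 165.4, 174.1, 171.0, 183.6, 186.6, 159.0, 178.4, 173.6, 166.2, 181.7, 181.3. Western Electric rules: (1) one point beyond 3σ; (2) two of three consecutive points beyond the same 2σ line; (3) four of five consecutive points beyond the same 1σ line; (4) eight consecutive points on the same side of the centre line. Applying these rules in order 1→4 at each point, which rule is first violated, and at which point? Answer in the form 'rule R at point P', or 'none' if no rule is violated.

Zone of each point (C = within 1σ̂, B = 1σ̂–2σ̂, A = 2σ̂–3σ̂, * = beyond 3σ̂; sign = side of CL): 1:+C, 2:+B, 3:+C, 4:-B, 5:-C, 6:-C, 7:+C, 8:+C, 9:-B, 10:-C, 11:-C, 12:-B, 13:+C, 14:+C
No rule fires across all 14 points.

none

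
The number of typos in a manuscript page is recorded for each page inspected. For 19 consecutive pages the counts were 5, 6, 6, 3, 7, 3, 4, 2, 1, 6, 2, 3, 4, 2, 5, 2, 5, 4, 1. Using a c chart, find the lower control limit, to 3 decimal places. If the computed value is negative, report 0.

0.000

c̄ = (5 + 6 + 6 + 3 + 7 + 3 + 4 + 2 + 1 + 6 + 2 + 3 + 4 + 2 + 5 + 2 + 5 + 4 + 1) / 19 = 71 / 19 = 3.7368
LCL = c̄ − 3√c̄ = 3.7368 − 3 × 1.9331 = -2.0624 → 0 (cannot be negative)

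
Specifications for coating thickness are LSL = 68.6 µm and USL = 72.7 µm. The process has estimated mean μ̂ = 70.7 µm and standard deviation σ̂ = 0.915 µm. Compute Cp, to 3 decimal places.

0.747

Cp = (USL − LSL) / (6σ̂) = (72.7 − 68.6) / (6 × 0.915) = 4.1000 / 5.4900 = 0.7468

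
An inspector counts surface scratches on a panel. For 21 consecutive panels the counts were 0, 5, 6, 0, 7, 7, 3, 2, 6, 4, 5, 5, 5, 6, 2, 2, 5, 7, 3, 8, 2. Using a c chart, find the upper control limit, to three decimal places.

c̄ = (0 + 5 + 6 + 0 + 7 + 7 + 3 + 2 + 6 + 4 + 5 + 5 + 5 + 6 + 2 + 2 + 5 + 7 + 3 + 8 + 2) / 21 = 90 / 21 = 4.2857
UCL = c̄ + 3√c̄ = 4.2857 + 3 × √4.2857 = 4.2857 + 3 × 2.0702 = 10.4963

10.496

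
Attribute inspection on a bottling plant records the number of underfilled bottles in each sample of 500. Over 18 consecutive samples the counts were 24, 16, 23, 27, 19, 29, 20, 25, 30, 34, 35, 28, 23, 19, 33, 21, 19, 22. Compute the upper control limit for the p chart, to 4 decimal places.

0.0788

p̄ = Σdᵢ / (k·n) = 447 / (18 × 500) = 0.04967
UCL = p̄ + 3·√(p̄(1−p̄)/n) = 0.04967 + 3 × √(0.04967×0.95033/500) = 0.04967 + 3 × 0.00972 = 0.07881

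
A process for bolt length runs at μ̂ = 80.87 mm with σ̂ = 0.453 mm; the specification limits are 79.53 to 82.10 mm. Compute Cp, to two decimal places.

0.95

Cp = (USL − LSL) / (6σ̂) = (82.10 − 79.53) / (6 × 0.453) = 2.5700 / 2.7180 = 0.9455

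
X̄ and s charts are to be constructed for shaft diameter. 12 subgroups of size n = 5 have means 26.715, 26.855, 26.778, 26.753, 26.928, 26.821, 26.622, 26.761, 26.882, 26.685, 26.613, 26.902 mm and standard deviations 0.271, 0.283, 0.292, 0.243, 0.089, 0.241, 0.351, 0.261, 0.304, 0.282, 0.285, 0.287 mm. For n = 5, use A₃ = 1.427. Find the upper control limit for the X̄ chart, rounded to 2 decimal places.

27.16

X̄̄ = (26.715 + 26.855 + 26.778 + 26.753 + 26.928 + 26.821 + 26.622 + 26.761 + 26.882 + 26.685 + 26.613 + 26.902) / 12 = 26.7763
s̄ = (0.271 + 0.283 + 0.292 + 0.243 + 0.089 + 0.241 + 0.351 + 0.261 + 0.304 + 0.282 + 0.285 + 0.287) / 12 = 0.2657
UCL = X̄̄ + A₃·s̄ = 26.7763 + 1.427 × 0.2657 = 27.1555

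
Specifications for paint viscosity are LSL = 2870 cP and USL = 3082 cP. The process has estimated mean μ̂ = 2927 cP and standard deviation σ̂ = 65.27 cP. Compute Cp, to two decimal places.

Cp = (USL − LSL) / (6σ̂) = (3082 − 2870) / (6 × 65.27) = 212.0000 / 391.6200 = 0.5413

0.54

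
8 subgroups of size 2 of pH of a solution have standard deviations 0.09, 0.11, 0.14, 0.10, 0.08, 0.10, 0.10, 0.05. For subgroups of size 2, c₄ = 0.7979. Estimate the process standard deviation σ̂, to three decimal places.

s̄ = (0.09 + 0.11 + 0.14 + 0.10 + 0.08 + 0.10 + 0.10 + 0.05) / 8 = 0.0963
σ̂ = s̄ / c₄ = 0.0963 / 0.7979 = 0.1206

0.121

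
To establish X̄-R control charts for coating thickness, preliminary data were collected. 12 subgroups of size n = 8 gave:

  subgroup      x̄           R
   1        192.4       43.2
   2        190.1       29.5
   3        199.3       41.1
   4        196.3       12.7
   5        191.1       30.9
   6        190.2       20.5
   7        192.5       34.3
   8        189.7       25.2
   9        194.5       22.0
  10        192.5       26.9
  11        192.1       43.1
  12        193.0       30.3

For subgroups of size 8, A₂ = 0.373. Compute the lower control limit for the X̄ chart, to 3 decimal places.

X̄̄ = (192.4 + 190.1 + 199.3 + 196.3 + 191.1 + 190.2 + 192.5 + 189.7 + 194.5 + 192.5 + 192.1 + 193.0) / 12 = 2313.7000 / 12 = 192.8083
R̄ = (43.2 + 29.5 + 41.1 + 12.7 + 30.9 + 20.5 + 34.3 + 25.2 + 22.0 + 26.9 + 43.1 + 30.3) / 12 = 359.7000 / 12 = 29.9750
LCL = X̄̄ − A₂·R̄ = 192.8083 − 0.373 × 29.9750 = 181.6277

181.628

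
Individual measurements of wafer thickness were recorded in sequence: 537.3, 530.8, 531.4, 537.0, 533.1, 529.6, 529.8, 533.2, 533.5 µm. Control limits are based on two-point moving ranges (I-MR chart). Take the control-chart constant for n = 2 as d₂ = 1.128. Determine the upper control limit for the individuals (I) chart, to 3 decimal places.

540.834

X̄ = (537.3 + 530.8 + 531.4 + 537.0 + 533.1 + 529.6 + 529.8 + 533.2 + 533.5) / 9 = 532.8556
Moving ranges: 6.5, 0.6, 5.6, 3.9, 3.5, 0.2, 3.4, 0.3; M̄R̄ = 24.0000 / 8 = 3.0000
UCL = X̄ + 3·M̄R̄/d₂ = 532.8556 + 3 × 3.0000 / 1.128 = 540.8343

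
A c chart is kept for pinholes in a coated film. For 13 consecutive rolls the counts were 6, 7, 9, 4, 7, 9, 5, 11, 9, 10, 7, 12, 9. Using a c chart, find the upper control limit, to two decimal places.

c̄ = (6 + 7 + 9 + 4 + 7 + 9 + 5 + 11 + 9 + 10 + 7 + 12 + 9) / 13 = 105 / 13 = 8.0769
UCL = c̄ + 3√c̄ = 8.0769 + 3 × √8.0769 = 8.0769 + 3 × 2.8420 = 16.6029

16.60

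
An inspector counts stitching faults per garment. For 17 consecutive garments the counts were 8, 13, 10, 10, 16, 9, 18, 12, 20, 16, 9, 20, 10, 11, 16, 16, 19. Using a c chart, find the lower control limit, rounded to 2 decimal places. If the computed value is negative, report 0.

c̄ = (8 + 13 + 10 + 10 + 16 + 9 + 18 + 12 + 20 + 16 + 9 + 20 + 10 + 11 + 16 + 16 + 19) / 17 = 233 / 17 = 13.7059
LCL = c̄ − 3√c̄ = 13.7059 − 3 × 3.7021 = 2.5994

2.60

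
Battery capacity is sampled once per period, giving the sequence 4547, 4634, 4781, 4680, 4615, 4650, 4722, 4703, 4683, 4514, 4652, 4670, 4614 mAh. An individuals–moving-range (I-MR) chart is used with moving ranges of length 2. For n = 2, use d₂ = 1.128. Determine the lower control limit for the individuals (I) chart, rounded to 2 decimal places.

X̄ = (4547 + 4634 + 4781 + 4680 + 4615 + 4650 + 4722 + 4703 + 4683 + 4514 + 4652 + 4670 + 4614) / 13 = 4651.1538
Moving ranges: 87, 147, 101, 65, 35, 72, 19, 20, 169, 138, 18, 56; M̄R̄ = 927.0000 / 12 = 77.2500
LCL = X̄ − 3·M̄R̄/d₂ = 4651.1538 − 3 × 77.2500 / 1.128 = 4445.7017

4445.70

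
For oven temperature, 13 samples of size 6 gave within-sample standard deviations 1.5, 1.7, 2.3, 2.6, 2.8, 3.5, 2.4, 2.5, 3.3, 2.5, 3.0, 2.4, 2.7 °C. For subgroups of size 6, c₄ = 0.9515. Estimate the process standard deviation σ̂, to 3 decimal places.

s̄ = (1.5 + 1.7 + 2.3 + 2.6 + 2.8 + 3.5 + 2.4 + 2.5 + 3.3 + 2.5 + 3.0 + 2.4 + 2.7) / 13 = 2.5538
σ̂ = s̄ / c₄ = 2.5538 / 0.9515 = 2.6840

2.684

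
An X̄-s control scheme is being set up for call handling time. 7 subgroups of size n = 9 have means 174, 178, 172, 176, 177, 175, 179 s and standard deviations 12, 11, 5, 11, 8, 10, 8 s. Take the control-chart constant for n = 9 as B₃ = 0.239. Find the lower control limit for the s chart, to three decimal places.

2.219

s̄ = (12 + 11 + 5 + 11 + 8 + 10 + 8) / 7 = 9.2857
LCL_s = B₃·s̄ = 0.239 × 9.2857 = 2.2193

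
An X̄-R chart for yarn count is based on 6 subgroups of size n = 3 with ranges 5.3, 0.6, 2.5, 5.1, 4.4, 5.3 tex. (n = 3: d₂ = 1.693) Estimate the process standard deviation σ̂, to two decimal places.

2.28

R̄ = (5.3 + 0.6 + 2.5 + 5.1 + 4.4 + 5.3) / 6 = 3.8667
σ̂ = R̄ / d₂ = 3.8667 / 1.693 = 2.2839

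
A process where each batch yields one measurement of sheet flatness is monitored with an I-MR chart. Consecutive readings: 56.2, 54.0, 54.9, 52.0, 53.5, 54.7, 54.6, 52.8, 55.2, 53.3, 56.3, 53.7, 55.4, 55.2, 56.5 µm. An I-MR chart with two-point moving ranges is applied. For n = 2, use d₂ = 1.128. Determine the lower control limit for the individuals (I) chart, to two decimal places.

X̄ = (56.2 + 54.0 + 54.9 + 52.0 + 53.5 + 54.7 + 54.6 + 52.8 + 55.2 + 53.3 + 56.3 + 53.7 + 55.4 + 55.2 + 56.5) / 15 = 54.5533
Moving ranges: 2.2, 0.9, 2.9, 1.5, 1.2, 0.1, 1.8, 2.4, 1.9, 3.0, 2.6, 1.7, 0.2, 1.3; M̄R̄ = 23.7000 / 14 = 1.6929
LCL = X̄ − 3·M̄R̄/d₂ = 54.5533 − 3 × 1.6929 / 1.128 = 50.0511

50.05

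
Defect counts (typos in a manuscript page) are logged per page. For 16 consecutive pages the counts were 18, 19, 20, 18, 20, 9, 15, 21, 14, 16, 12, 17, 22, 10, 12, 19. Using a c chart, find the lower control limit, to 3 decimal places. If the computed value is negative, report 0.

c̄ = (18 + 19 + 20 + 18 + 20 + 9 + 15 + 21 + 14 + 16 + 12 + 17 + 22 + 10 + 12 + 19) / 16 = 262 / 16 = 16.3750
LCL = c̄ − 3√c̄ = 16.3750 − 3 × 4.0466 = 4.2352

4.235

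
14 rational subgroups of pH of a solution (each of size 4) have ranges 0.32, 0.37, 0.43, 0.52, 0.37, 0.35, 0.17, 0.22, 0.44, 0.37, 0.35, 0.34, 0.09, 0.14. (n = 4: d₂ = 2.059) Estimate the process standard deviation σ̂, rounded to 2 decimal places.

R̄ = (0.32 + 0.37 + 0.43 + 0.52 + 0.37 + 0.35 + 0.17 + 0.22 + 0.44 + 0.37 + 0.35 + 0.34 + 0.09 + 0.14) / 14 = 0.3200
σ̂ = R̄ / d₂ = 0.3200 / 2.059 = 0.1554

0.16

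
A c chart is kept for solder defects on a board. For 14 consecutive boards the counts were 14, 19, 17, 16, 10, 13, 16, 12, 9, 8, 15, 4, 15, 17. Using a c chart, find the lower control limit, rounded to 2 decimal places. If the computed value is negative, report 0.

2.31

c̄ = (14 + 19 + 17 + 16 + 10 + 13 + 16 + 12 + 9 + 8 + 15 + 4 + 15 + 17) / 14 = 185 / 14 = 13.2143
LCL = c̄ − 3√c̄ = 13.2143 − 3 × 3.6351 = 2.3088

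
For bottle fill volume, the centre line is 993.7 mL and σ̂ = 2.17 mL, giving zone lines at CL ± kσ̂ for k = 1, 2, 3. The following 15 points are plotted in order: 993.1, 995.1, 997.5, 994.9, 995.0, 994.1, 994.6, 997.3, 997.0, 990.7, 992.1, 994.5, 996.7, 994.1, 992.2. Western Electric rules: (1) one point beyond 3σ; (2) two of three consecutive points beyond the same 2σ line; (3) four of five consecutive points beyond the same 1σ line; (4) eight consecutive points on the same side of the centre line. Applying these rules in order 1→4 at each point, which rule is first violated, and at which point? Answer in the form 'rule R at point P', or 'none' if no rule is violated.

Zone of each point (C = within 1σ̂, B = 1σ̂–2σ̂, A = 2σ̂–3σ̂, * = beyond 3σ̂; sign = side of CL): 1:-C, 2:+C, 3:+B, 4:+C, 5:+C, 6:+C, 7:+C, 8:+B, 9:+B, 10:-B, 11:-C, 12:+C, 13:+B, 14:+C, 15:-C
Rule 4 (eight consecutive points on the same side of the centre line) is satisfied at point 9.

rule 4 at point 9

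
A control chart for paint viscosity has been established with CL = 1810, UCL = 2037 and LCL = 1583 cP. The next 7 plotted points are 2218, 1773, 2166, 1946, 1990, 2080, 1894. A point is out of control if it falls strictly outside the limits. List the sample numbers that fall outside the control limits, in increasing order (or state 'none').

1, 3, 6

Compare each point to [1583, 2037]: sample 1 = 2218 > UCL; sample 3 = 2166 > UCL; sample 6 = 2080 > UCL.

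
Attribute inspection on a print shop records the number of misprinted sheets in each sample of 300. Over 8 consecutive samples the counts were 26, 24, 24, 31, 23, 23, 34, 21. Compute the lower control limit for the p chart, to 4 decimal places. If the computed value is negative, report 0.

p̄ = Σdᵢ / (k·n) = 206 / (8 × 300) = 0.08583
LCL = p̄ − 3·√(p̄(1−p̄)/n) = 0.08583 − 3 × 0.01617 = 0.03732

0.0373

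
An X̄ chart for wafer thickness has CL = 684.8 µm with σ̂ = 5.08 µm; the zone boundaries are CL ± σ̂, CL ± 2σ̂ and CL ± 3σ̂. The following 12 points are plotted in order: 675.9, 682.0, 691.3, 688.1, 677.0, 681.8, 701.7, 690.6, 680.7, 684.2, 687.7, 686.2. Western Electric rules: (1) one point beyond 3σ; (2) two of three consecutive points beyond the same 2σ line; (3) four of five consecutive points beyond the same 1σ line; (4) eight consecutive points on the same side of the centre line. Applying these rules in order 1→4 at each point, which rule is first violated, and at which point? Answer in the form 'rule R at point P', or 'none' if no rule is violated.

rule 1 at point 7

Zone of each point (C = within 1σ̂, B = 1σ̂–2σ̂, A = 2σ̂–3σ̂, * = beyond 3σ̂; sign = side of CL): 1:-B, 2:-C, 3:+B, 4:+C, 5:-B, 6:-C, 7:+*, 8:+B, 9:-C, 10:-C, 11:+C, 12:+C
Rule 1 (one point beyond the 3σ limits) is satisfied at point 7.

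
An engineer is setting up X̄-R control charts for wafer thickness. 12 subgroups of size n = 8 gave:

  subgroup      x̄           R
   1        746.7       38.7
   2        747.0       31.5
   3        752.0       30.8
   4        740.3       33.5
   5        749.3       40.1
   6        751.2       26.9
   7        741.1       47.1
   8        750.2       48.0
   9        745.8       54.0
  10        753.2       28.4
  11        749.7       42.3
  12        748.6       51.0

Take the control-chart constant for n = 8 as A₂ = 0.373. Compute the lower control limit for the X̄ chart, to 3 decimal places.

X̄̄ = (746.7 + 747.0 + 752.0 + 740.3 + 749.3 + 751.2 + 741.1 + 750.2 + 745.8 + 753.2 + 749.7 + 748.6) / 12 = 8975.1000 / 12 = 747.9250
R̄ = (38.7 + 31.5 + 30.8 + 33.5 + 40.1 + 26.9 + 47.1 + 48.0 + 54.0 + 28.4 + 42.3 + 51.0) / 12 = 472.3000 / 12 = 39.3583
LCL = X̄̄ − A₂·R̄ = 747.9250 − 0.373 × 39.3583 = 733.2443

733.244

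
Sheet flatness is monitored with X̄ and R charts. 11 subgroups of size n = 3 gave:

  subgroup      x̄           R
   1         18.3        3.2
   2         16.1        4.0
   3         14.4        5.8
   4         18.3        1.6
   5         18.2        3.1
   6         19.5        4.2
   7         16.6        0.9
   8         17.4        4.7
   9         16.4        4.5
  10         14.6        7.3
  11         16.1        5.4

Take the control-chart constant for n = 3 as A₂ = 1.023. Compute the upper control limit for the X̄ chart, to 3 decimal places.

21.057

X̄̄ = (18.3 + 16.1 + 14.4 + 18.3 + 18.2 + 19.5 + 16.6 + 17.4 + 16.4 + 14.6 + 16.1) / 11 = 185.9000 / 11 = 16.9000
R̄ = (3.2 + 4.0 + 5.8 + 1.6 + 3.1 + 4.2 + 0.9 + 4.7 + 4.5 + 7.3 + 5.4) / 11 = 44.7000 / 11 = 4.0636
UCL = X̄̄ + A₂·R̄ = 16.9000 + 1.023 × 4.0636 = 21.0571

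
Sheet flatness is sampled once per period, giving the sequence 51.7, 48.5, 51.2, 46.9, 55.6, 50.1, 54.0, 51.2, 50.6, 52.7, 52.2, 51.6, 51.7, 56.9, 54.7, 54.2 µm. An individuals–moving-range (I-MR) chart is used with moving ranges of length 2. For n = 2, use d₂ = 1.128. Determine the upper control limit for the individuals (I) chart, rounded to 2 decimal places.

X̄ = (51.7 + 48.5 + 51.2 + 46.9 + 55.6 + 50.1 + 54.0 + 51.2 + 50.6 + 52.7 + 52.2 + 51.6 + 51.7 + 56.9 + 54.7 + 54.2) / 16 = 52.1125
Moving ranges: 3.2, 2.7, 4.3, 8.7, 5.5, 3.9, 2.8, 0.6, 2.1, 0.5, 0.6, 0.1, 5.2, 2.2, 0.5; M̄R̄ = 42.9000 / 15 = 2.8600
UCL = X̄ + 3·M̄R̄/d₂ = 52.1125 + 3 × 2.8600 / 1.128 = 59.7189

59.72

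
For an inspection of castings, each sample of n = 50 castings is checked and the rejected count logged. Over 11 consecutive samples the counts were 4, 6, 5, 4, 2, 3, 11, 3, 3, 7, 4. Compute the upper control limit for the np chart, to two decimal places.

10.93

p̄ = Σdᵢ / (k·n) = 52 / (11 × 50) = 0.09455
UCL = np̄ + 3·√(np̄(1−p̄)) = 4.7273 + 3 × √(4.7273×0.90545) = 4.7273 + 3 × 2.0689 = 10.9340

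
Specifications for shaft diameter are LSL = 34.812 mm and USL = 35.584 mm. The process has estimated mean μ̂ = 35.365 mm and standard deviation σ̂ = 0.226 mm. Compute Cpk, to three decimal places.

Cpu = (USL − μ̂) / (3σ̂) = (35.584 − 35.365) / (3 × 0.226) = 0.3230; Cpl = (μ̂ − LSL) / (3σ̂) = (35.365 − 34.812) / (3 × 0.226) = 0.8156; Cpk = min(Cpu, Cpl) = 0.3230

0.323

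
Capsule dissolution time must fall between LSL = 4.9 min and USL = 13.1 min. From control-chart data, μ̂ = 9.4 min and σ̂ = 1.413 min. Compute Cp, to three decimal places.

Cp = (USL − LSL) / (6σ̂) = (13.1 − 4.9) / (6 × 1.413) = 8.2000 / 8.4780 = 0.9672

0.967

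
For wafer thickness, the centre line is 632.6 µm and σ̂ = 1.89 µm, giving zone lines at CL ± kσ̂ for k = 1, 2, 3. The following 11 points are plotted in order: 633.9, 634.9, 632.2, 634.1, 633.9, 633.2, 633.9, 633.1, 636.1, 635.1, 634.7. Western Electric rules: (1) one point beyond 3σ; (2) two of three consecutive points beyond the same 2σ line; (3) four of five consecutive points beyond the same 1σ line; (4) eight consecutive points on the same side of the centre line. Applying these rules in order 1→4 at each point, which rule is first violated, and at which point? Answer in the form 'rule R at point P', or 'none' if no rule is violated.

Zone of each point (C = within 1σ̂, B = 1σ̂–2σ̂, A = 2σ̂–3σ̂, * = beyond 3σ̂; sign = side of CL): 1:+C, 2:+B, 3:-C, 4:+C, 5:+C, 6:+C, 7:+C, 8:+C, 9:+B, 10:+B, 11:+B
Rule 4 (eight consecutive points on the same side of the centre line) is satisfied at point 11.

rule 4 at point 11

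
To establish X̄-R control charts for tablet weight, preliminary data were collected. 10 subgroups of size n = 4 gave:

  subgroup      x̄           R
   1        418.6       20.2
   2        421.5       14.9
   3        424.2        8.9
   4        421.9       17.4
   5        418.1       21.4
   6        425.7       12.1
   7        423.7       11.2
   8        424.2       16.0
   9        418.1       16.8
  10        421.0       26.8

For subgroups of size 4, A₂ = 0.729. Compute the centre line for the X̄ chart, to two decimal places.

421.70

X̄̄ = (418.6 + 421.5 + 424.2 + 421.9 + 418.1 + 425.7 + 423.7 + 424.2 + 418.1 + 421.0) / 10 = 4217.0000 / 10 = 421.7000
CL = X̄̄ = 421.7000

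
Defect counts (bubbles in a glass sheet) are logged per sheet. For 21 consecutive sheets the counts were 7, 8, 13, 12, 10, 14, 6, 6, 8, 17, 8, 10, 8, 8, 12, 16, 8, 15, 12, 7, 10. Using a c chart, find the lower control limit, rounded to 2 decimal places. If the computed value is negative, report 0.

0.64

c̄ = (7 + 8 + 13 + 12 + 10 + 14 + 6 + 6 + 8 + 17 + 8 + 10 + 8 + 8 + 12 + 16 + 8 + 15 + 12 + 7 + 10) / 21 = 215 / 21 = 10.2381
LCL = c̄ − 3√c̄ = 10.2381 − 3 × 3.1997 = 0.6390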